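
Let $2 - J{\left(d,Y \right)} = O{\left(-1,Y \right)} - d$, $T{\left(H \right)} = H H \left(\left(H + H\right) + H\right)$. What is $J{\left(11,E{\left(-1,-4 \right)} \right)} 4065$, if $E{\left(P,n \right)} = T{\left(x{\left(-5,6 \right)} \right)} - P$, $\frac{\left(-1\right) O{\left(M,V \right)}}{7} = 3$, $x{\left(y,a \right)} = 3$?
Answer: $138210$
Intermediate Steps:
$T{\left(H \right)} = 3 H^{3}$ ($T{\left(H \right)} = H^{2} \left(2 H + H\right) = H^{2} \cdot 3 H = 3 H^{3}$)
$O{\left(M,V \right)} = -21$ ($O{\left(M,V \right)} = \left(-7\right) 3 = -21$)
$E{\left(P,n \right)} = 81 - P$ ($E{\left(P,n \right)} = 3 \cdot 3^{3} - P = 3 \cdot 27 - P = 81 - P$)
$J{\left(d,Y \right)} = 23 + d$ ($J{\left(d,Y \right)} = 2 - \left(-21 - d\right) = 2 + \left(21 + d\right) = 23 + d$)
$J{\left(11,E{\left(-1,-4 \right)} \right)} 4065 = \left(23 + 11\right) 4065 = 34 \cdot 4065 = 138210$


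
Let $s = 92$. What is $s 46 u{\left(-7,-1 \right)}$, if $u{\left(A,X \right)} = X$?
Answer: $-4232$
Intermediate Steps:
$s 46 u{\left(-7,-1 \right)} = 92 \cdot 46 \left(-1\right) = 4232 \left(-1\right) = -4232$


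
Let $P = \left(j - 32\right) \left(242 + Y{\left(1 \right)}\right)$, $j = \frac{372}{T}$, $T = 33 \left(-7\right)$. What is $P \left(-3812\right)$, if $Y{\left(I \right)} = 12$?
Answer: $\frac{2505825824}{77} \approx 3.2543 \cdot 10^{7}$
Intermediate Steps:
$T = -231$
$j = - \frac{124}{77}$ ($j = \frac{372}{-231} = 372 \left(- \frac{1}{231}\right) = - \frac{124}{77} \approx -1.6104$)
$P = - \frac{657352}{77}$ ($P = \left(- \frac{124}{77} - 32\right) \left(242 + 12\right) = \left(- \frac{2588}{77}\right) 254 = - \frac{657352}{77} \approx -8537.0$)
$P \left(-3812\right) = \left(- \frac{657352}{77}\right) \left(-3812\right) = \frac{2505825824}{77}$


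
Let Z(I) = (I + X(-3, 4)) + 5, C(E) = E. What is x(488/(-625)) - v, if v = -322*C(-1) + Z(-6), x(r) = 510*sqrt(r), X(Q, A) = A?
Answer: -325 + 204*I*sqrt(122)/5 ≈ -325.0 + 450.65*I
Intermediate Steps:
Z(I) = 9 + I (Z(I) = (I + 4) + 5 = (4 + I) + 5 = 9 + I)
v = 325 (v = -322*(-1) + (9 - 6) = 322 + 3 = 325)
x(488/(-625)) - v = 510*sqrt(488/(-625)) - 1*325 = 510*sqrt(488*(-1/625)) - 325 = 510*sqrt(-488/625) - 325 = 510*(2*I*sqrt(122)/25) - 325 = 204*I*sqrt(122)/5 - 325 = -325 + 204*I*sqrt(122)/5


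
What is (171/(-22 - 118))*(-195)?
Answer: 6669/28 ≈ 238.18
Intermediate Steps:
(171/(-22 - 118))*(-195) = (171/(-140))*(-195) = (171*(-1/140))*(-195) = -171/140*(-195) = 6669/28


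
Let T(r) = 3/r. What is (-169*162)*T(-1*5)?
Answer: 82134/5 ≈ 16427.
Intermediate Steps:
(-169*162)*T(-1*5) = (-169*162)*(3/((-1*5))) = -82134/(-5) = -82134*(-1)/5 = -27378*(-3/5) = 82134/5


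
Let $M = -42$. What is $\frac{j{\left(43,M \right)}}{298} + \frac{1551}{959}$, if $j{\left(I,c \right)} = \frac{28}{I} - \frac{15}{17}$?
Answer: $\frac{337704667}{208906642} \approx 1.6165$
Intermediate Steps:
$j{\left(I,c \right)} = - \frac{15}{17} + \frac{28}{I}$ ($j{\left(I,c \right)} = \frac{28}{I} - \frac{15}{17} = - \frac{15}{17} + \frac{28}{I}$)
$\frac{j{\left(43,M \right)}}{298} + \frac{1551}{959} = \frac{- \frac{15}{17} + \frac{28}{43}}{298} + \frac{1551}{959} = \left(- \frac{15}{17} + 28 \cdot \frac{1}{43}\right) \frac{1}{298} + 1551 \cdot \frac{1}{959} = \left(- \frac{15}{17} + \frac{28}{43}\right) \frac{1}{298} + \frac{1551}{959} = \left(- \frac{169}{731}\right) \frac{1}{298} + \frac{1551}{959} = - \frac{169}{217838} + \frac{1551}{959} = \frac{337704667}{208906642}$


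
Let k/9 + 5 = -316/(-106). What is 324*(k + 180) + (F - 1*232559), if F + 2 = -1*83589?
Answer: -13977002/53 ≈ -2.6372e+5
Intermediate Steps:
F = -83591 (F = -2 - 1*83589 = -2 - 83589 = -83591)
k = -963/53 (k = -45 + 9*(-316/(-106)) = -45 + 9*(-316*(-1/106)) = -45 + 9*(158/53) = -45 + 1422/53 = -963/53 ≈ -18.170)
324*(k + 180) + (F - 1*232559) = 324*(-963/53 + 180) + (-83591 - 1*232559) = 324*(8577/53) + (-83591 - 232559) = 2778948/53 - 316150 = -13977002/53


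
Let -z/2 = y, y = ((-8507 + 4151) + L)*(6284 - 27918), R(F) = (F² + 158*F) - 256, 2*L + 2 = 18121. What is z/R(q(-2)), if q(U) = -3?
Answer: -203511038/721 ≈ -2.8226e+5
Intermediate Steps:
L = 18119/2 (L = -1 + (½)*18121 = -1 + 18121/2 = 18119/2 ≈ 9059.5)
R(F) = -256 + F² + 158*F
y = -101755519 (y = ((-8507 + 4151) + 18119/2)*(6284 - 27918) = (-4356 + 18119/2)*(-21634) = (9407/2)*(-21634) = -101755519)
z = 203511038 (z = -2*(-101755519) = 203511038)
z/R(q(-2)) = 203511038/(-256 + (-3)² + 158*(-3)) = 203511038/(-256 + 9 - 474) = 203511038/(-721) = 203511038*(-1/721) = -203511038/721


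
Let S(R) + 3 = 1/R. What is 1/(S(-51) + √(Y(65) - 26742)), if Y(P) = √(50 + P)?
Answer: -1/(154/51 - I*√(26742 - √115)) ≈ -0.00011292 - 0.0061142*I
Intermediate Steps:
S(R) = -3 + 1/R
1/(S(-51) + √(Y(65) - 26742)) = 1/((-3 + 1/(-51)) + √(√(50 + 65) - 26742)) = 1/((-3 - 1/51) + √(√115 - 26742)) = 1/(-154/51 + √(-26742 + √115))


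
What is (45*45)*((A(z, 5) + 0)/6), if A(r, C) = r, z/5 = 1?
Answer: 3375/2 ≈ 1687.5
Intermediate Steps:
z = 5 (z = 5*1 = 5)
(45*45)*((A(z, 5) + 0)/6) = (45*45)*((5 + 0)/6) = 2025*(5*(1/6)) = 2025*(5/6) = 3375/2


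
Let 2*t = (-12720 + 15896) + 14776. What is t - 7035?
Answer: 1941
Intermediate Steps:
t = 8976 (t = ((-12720 + 15896) + 14776)/2 = (3176 + 14776)/2 = (1/2)*17952 = 8976)
t - 7035 = 8976 - 7035 = 1941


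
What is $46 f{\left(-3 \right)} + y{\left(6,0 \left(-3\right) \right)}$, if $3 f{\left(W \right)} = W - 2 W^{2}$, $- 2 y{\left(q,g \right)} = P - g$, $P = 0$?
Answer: $-322$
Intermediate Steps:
$y{\left(q,g \right)} = \frac{g}{2}$ ($y{\left(q,g \right)} = - \frac{0 - g}{2} = - \frac{\left(-1\right) g}{2} = \frac{g}{2}$)
$f{\left(W \right)} = - \frac{2 W^{2}}{3} + \frac{W}{3}$ ($f{\left(W \right)} = \frac{W - 2 W^{2}}{3} = - \frac{2 W^{2}}{3} + \frac{W}{3}$)
$46 f{\left(-3 \right)} + y{\left(6,0 \left(-3\right) \right)} = 46 \cdot \frac{1}{3} \left(-3\right) \left(1 - -6\right) + \frac{0 \left(-3\right)}{2} = 46 \cdot \frac{1}{3} \left(-3\right) \left(1 + 6\right) + \frac{1}{2} \cdot 0 = 46 \cdot \frac{1}{3} \left(-3\right) 7 + 0 = 46 \left(-7\right) + 0 = -322 + 0 = -322$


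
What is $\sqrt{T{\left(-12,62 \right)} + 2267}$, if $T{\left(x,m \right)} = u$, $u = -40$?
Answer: $\sqrt{2227} \approx 47.191$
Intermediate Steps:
$T{\left(x,m \right)} = -40$
$\sqrt{T{\left(-12,62 \right)} + 2267} = \sqrt{-40 + 2267} = \sqrt{2227}$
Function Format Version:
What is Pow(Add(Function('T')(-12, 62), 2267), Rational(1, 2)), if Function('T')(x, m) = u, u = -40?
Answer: Pow(2227, Rational(1, 2)) ≈ 47.191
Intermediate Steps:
Function('T')(x, m) = -40
Pow(Add(Function('T')(-12, 62), 2267), Rational(1, 2)) = Pow(Add(-40, 2267), Rational(1, 2)) = Pow(2227, Rational(1, 2))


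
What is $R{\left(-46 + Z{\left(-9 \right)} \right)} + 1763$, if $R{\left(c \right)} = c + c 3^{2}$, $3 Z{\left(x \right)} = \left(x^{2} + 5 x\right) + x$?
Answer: $1393$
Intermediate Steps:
$Z{\left(x \right)} = 2 x + \frac{x^{2}}{3}$ ($Z{\left(x \right)} = \frac{\left(x^{2} + 5 x\right) + x}{3} = \frac{x^{2} + 6 x}{3} = 2 x + \frac{x^{2}}{3}$)
$R{\left(c \right)} = 10 c$ ($R{\left(c \right)} = c + c 9 = c + 9 c = 10 c$)
$R{\left(-46 + Z{\left(-9 \right)} \right)} + 1763 = 10 \left(-46 + \frac{1}{3} \left(-9\right) \left(6 - 9\right)\right) + 1763 = 10 \left(-46 + \frac{1}{3} \left(-9\right) \left(-3\right)\right) + 1763 = 10 \left(-46 + 9\right) + 1763 = 10 \left(-37\right) + 1763 = -370 + 1763 = 1393$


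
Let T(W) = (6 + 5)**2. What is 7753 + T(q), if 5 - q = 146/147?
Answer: 7874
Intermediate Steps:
q = 589/147 (q = 5 - 146/147 = 589/147 ≈ 4.0068)
T(W) = 121 (T(W) = 11**2 = 121)
7753 + T(q) = 7753 + 121 = 7874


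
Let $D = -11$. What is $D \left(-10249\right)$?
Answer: $112739$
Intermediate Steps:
$D \left(-10249\right) = \left(-11\right) \left(-10249\right) = 112739$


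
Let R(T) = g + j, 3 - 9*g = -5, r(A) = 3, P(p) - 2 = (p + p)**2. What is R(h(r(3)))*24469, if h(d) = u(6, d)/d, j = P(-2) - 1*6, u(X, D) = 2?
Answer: 2838404/9 ≈ 3.1538e+5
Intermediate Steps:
P(p) = 2 + 4*p**2 (P(p) = 2 + (p + p)**2 = 2 + (2*p)**2 = 2 + 4*p**2)
j = 12 (j = (2 + 4*(-2)**2) - 1*6 = (2 + 4*4) - 6 = (2 + 16) - 6 = 18 - 6 = 12)
g = 8/9 (g = 1/3 - 1/9*(-5) = 1/3 + 5/9 = 8/9 ≈ 0.88889)
h(d) = 2/d
R(T) = 116/9 (R(T) = 8/9 + 12 = 116/9)
R(h(r(3)))*24469 = (116/9)*24469 = 2838404/9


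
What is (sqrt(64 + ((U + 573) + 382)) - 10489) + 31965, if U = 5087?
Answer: 21476 + sqrt(6106) ≈ 21554.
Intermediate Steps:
(sqrt(64 + ((U + 573) + 382)) - 10489) + 31965 = (sqrt(64 + ((5087 + 573) + 382)) - 10489) + 31965 = (sqrt(64 + (5660 + 382)) - 10489) + 31965 = (sqrt(64 + 6042) - 10489) + 31965 = (sqrt(6106) - 10489) + 31965 = (-10489 + sqrt(6106)) + 31965 = 21476 + sqrt(6106)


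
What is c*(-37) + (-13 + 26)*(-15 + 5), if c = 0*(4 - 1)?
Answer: -130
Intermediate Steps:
c = 0 (c = 0*3 = 0)
c*(-37) + (-13 + 26)*(-15 + 5) = 0*(-37) + (-13 + 26)*(-15 + 5) = 0 + 13*(-10) = 0 - 130 = -130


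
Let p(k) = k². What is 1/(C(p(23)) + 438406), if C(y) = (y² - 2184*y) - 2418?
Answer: -1/439507 ≈ -2.2753e-6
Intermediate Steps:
C(y) = -2418 + y² - 2184*y
1/(C(p(23)) + 438406) = 1/((-2418 + (23²)² - 2184*23²) + 438406) = 1/((-2418 + 529² - 2184*529) + 438406) = 1/((-2418 + 279841 - 1155336) + 438406) = 1/(-877913 + 438406) = 1/(-439507) = -1/439507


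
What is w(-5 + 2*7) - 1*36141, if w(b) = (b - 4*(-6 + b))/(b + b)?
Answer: -216847/6 ≈ -36141.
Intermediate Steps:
w(b) = (24 - 3*b)/(2*b) (w(b) = (b + (24 - 4*b))/((2*b)) = (24 - 3*b)*(1/(2*b)) = (24 - 3*b)/(2*b))
w(-5 + 2*7) - 1*36141 = (-3/2 + 12/(-5 + 2*7)) - 1*36141 = (-3/2 + 12/(-5 + 14)) - 36141 = (-3/2 + 12/9) - 36141 = (-3/2 + 12*(⅑)) - 36141 = (-3/2 + 4/3) - 36141 = -⅙ - 36141 = -216847/6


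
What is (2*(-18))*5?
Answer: -180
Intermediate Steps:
(2*(-18))*5 = -36*5 = -180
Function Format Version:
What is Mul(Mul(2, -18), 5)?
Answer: -180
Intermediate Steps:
Mul(Mul(2, -18), 5) = Mul(-36, 5) = -180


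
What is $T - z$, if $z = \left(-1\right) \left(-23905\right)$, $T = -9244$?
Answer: $-33149$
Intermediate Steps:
$z = 23905$
$T - z = -9244 - 23905 = -33149$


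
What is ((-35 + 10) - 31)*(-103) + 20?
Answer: 5788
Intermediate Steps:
((-35 + 10) - 31)*(-103) + 20 = (-25 - 31)*(-103) + 20 = -56*(-103) + 20 = 5768 + 20 = 5788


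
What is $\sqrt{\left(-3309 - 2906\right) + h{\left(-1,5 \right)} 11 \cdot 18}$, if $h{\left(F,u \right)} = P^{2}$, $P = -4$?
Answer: $i \sqrt{3047} \approx 55.2 i$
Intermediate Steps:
$h{\left(F,u \right)} = 16$ ($h{\left(F,u \right)} = \left(-4\right)^{2} = 16$)
$\sqrt{\left(-3309 - 2906\right) + h{\left(-1,5 \right)} 11 \cdot 18} = \sqrt{\left(-3309 - 2906\right) + 16 \cdot 11 \cdot 18} = \sqrt{-6215 + 176 \cdot 18} = \sqrt{-6215 + 3168} = \sqrt{-3047} = i \sqrt{3047}$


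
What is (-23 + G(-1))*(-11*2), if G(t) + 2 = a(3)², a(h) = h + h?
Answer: -242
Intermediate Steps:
a(h) = 2*h
G(t) = 34 (G(t) = -2 + (2*3)² = -2 + 6² = -2 + 36 = 34)
(-23 + G(-1))*(-11*2) = (-23 + 34)*(-11*2) = 11*(-22) = -242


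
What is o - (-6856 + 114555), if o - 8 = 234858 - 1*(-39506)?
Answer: 166673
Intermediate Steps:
o = 274372 (o = 8 + (234858 - 1*(-39506)) = 8 + (234858 + 39506) = 8 + 274364 = 274372)
o - (-6856 + 114555) = 274372 - (-6856 + 114555) = 274372 - 1*107699 = 274372 - 107699 = 166673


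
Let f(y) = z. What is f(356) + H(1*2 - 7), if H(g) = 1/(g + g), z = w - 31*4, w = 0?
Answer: -1241/10 ≈ -124.10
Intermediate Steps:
z = -124 (z = 0 - 31*4 = 0 - 1*124 = 0 - 124 = -124)
f(y) = -124
H(g) = 1/(2*g)
f(356) + H(1*2 - 7) = -124 + 1/(2*(1*2 - 7)) = -124 + 1/(2*(2 - 7)) = -124 + (1/2)/(-5) = -124 + (1/2)*(-1/5) = -124 - 1/10 = -1241/10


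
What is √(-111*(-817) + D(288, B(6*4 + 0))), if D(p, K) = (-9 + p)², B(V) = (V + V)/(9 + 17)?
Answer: 4*√10533 ≈ 410.52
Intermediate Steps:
B(V) = V/13 (B(V) = (2*V)/26 = (2*V)*(1/26) = V/13)
√(-111*(-817) + D(288, B(6*4 + 0))) = √(-111*(-817) + (-9 + 288)²) = √(90687 + 279²) = √(90687 + 77841) = √168528 = 4*√10533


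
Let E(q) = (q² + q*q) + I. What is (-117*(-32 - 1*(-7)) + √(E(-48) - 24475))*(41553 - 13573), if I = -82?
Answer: 81841500 + 27980*I*√19949 ≈ 8.1842e+7 + 3.9519e+6*I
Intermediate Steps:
E(q) = -82 + 2*q² (E(q) = (q² + q*q) - 82 = (q² + q²) - 82 = 2*q² - 82 = -82 + 2*q²)
(-117*(-32 - 1*(-7)) + √(E(-48) - 24475))*(41553 - 13573) = (-117*(-32 - 1*(-7)) + √((-82 + 2*(-48)²) - 24475))*(41553 - 13573) = (-117*(-32 + 7) + √((-82 + 2*2304) - 24475))*27980 = (-117*(-25) + √((-82 + 4608) - 24475))*27980 = (2925 + √(4526 - 24475))*27980 = (2925 + √(-19949))*27980 = (2925 + I*√19949)*27980 = 81841500 + 27980*I*√19949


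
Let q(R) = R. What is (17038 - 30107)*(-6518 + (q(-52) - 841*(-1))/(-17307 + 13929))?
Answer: 95920330639/1126 ≈ 8.5187e+7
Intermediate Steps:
(17038 - 30107)*(-6518 + (q(-52) - 841*(-1))/(-17307 + 13929)) = (17038 - 30107)*(-6518 + (-52 - 841*(-1))/(-17307 + 13929)) = -13069*(-6518 + (-52 + 841)/(-3378)) = -13069*(-6518 + 789*(-1/3378)) = -13069*(-6518 - 263/1126) = -13069*(-7339531/1126) = 95920330639/1126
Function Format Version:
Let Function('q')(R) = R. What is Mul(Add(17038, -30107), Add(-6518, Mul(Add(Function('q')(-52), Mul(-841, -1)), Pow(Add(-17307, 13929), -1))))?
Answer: Rational(95920330639, 1126) ≈ 8.5187e+7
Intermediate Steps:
Mul(Add(17038, -30107), Add(-6518, Mul(Add(Function('q')(-52), Mul(-841, -1)), Pow(Add(-17307, 13929), -1)))) = Mul(Add(17038, -30107), Add(-6518, Mul(Add(-52, Mul(-841, -1)), Pow(Add(-17307, 13929), -1)))) = Mul(-13069, Add(-6518, Mul(Add(-52, 841), Pow(-3378, -1)))) = Mul(-13069, Add(-6518, Mul(789, Rational(-1, 3378)))) = Mul(-13069, Add(-6518, Rational(-263, 1126))) = Mul(-13069, Rational(-7339531, 1126)) = Rational(95920330639, 1126)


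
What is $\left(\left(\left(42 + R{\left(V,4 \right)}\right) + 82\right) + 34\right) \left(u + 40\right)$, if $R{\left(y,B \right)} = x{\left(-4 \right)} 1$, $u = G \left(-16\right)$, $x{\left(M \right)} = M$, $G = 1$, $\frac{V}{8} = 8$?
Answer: $3696$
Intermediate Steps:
$V = 64$ ($V = 8 \cdot 8 = 64$)
$u = -16$ ($u = 1 \left(-16\right) = -16$)
$R{\left(y,B \right)} = -4$ ($R{\left(y,B \right)} = \left(-4\right) 1 = -4$)
$\left(\left(\left(42 + R{\left(V,4 \right)}\right) + 82\right) + 34\right) \left(u + 40\right) = \left(\left(\left(42 - 4\right) + 82\right) + 34\right) \left(-16 + 40\right) = \left(\left(38 + 82\right) + 34\right) 24 = \left(120 + 34\right) 24 = 154 \cdot 24 = 3696$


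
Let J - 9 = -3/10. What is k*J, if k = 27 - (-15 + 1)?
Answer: 3567/10 ≈ 356.70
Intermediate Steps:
k = 41 (k = 27 - 1*(-14) = 27 + 14 = 41)
J = 87/10 (J = 9 - 3/10 = 87/10 ≈ 8.7000)
k*J = 41*(87/10) = 3567/10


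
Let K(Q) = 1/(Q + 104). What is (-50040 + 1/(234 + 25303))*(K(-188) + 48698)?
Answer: -5227300686013249/2145108 ≈ -2.4368e+9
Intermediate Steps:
K(Q) = 1/(104 + Q)
(-50040 + 1/(234 + 25303))*(K(-188) + 48698) = (-50040 + 1/(234 + 25303))*(1/(104 - 188) + 48698) = (-50040 + 1/25537)*(1/(-84) + 48698) = (-50040 + 1/25537)*(-1/84 + 48698) = -1277871479/25537*4090631/84 = -5227300686013249/2145108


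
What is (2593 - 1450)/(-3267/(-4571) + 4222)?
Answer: 5224653/19302029 ≈ 0.27068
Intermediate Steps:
(2593 - 1450)/(-3267/(-4571) + 4222) = 1143/(-3267*(-1/4571) + 4222) = 1143/(3267/4571 + 4222) = 1143/(19302029/4571) = 1143*(4571/19302029) = 5224653/19302029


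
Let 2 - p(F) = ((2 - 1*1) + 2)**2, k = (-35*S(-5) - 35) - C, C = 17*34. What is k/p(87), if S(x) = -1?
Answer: 578/7 ≈ 82.571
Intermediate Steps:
C = 578
k = -578 (k = (-35*(-1) - 35) - 1*578 = (35 - 35) - 578 = 0 - 578 = -578)
p(F) = -7 (p(F) = 2 - ((2 - 1*1) + 2)**2 = 2 - ((2 - 1) + 2)**2 = 2 - (1 + 2)**2 = 2 - 1*3**2 = 2 - 1*9 = 2 - 9 = -7)
k/p(87) = -578/(-7) = -578*(-1/7) = 578/7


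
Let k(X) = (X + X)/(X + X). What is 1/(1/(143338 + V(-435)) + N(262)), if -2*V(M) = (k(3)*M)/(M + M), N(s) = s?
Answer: 573351/150217966 ≈ 0.0038168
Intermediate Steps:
k(X) = 1 (k(X) = (2*X)/((2*X)) = (2*X)*(1/(2*X)) = 1)
V(M) = -¼ (V(M) = -1*M/(2*(M + M)) = -M/(2*(2*M)) = -M*1/(2*M)/2 = -½*½ = -¼)
1/(1/(143338 + V(-435)) + N(262)) = 1/(1/(143338 - ¼) + 262) = 1/(1/(573351/4) + 262) = 1/(4/573351 + 262) = 1/(150217966/573351) = 573351/150217966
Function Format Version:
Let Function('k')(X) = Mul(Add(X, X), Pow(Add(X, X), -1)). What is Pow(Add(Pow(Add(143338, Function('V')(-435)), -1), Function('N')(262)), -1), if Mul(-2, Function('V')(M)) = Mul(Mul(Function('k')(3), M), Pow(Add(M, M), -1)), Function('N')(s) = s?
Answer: Rational(573351, 150217966) ≈ 0.0038168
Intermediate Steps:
Function('k')(X) = 1 (Function('k')(X) = Mul(Mul(2, X), Pow(Mul(2, X), -1)) = Mul(Mul(2, X), Mul(Rational(1, 2), Pow(X, -1))) = 1)
Function('V')(M) = Rational(-1, 4) (Function('V')(M) = Mul(Rational(-1, 2), Mul(Mul(1, M), Pow(Add(M, M), -1))) = Mul(Rational(-1, 2), Mul(M, Pow(Mul(2, M), -1))) = Mul(Rational(-1, 2), Mul(M, Mul(Rational(1, 2), Pow(M, -1)))) = Mul(Rational(-1, 2), Rational(1, 2)) = Rational(-1, 4))
Pow(Add(Pow(Add(143338, Function('V')(-435)), -1), Function('N')(262)), -1) = Pow(Add(Pow(Add(143338, Rational(-1, 4)), -1), 262), -1) = Pow(Add(Pow(Rational(573351, 4), -1), 262), -1) = Pow(Add(Rational(4, 573351), 262), -1) = Pow(Rational(150217966, 573351), -1) = Rational(573351, 150217966)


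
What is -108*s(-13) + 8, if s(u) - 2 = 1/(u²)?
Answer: -35260/169 ≈ -208.64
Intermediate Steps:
s(u) = 2 + u⁻² (s(u) = 2 + 1/(u²) = 2 + u⁻²)
-108*s(-13) + 8 = -108*(2 + (-13)⁻²) + 8 = -108*(2 + 1/169) + 8 = -108*339/169 + 8 = -36612/169 + 8 = -35260/169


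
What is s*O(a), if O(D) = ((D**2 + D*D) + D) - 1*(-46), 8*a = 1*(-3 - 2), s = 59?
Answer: 87143/32 ≈ 2723.2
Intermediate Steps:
a = -5/8 (a = (1*(-3 - 2))/8 = (1*(-5))/8 = (1/8)*(-5) = -5/8 ≈ -0.62500)
O(D) = 46 + D + 2*D**2 (O(D) = ((D**2 + D**2) + D) + 46 = (2*D**2 + D) + 46 = (D + 2*D**2) + 46 = 46 + D + 2*D**2)
s*O(a) = 59*(46 - 5/8 + 2*(-5/8)**2) = 59*(46 - 5/8 + 2*(25/64)) = 59*(46 - 5/8 + 25/32) = 59*(1477/32) = 87143/32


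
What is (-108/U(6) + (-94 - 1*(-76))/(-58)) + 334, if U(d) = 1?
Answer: 6563/29 ≈ 226.31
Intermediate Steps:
(-108/U(6) + (-94 - 1*(-76))/(-58)) + 334 = (-108/1 + (-94 - 1*(-76))/(-58)) + 334 = (-108*1 + (-94 + 76)*(-1/58)) + 334 = (-108 - 18*(-1/58)) + 334 = (-108 + 9/29) + 334 = -3123/29 + 334 = 6563/29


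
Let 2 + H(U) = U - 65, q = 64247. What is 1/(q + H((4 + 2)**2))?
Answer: 1/64216 ≈ 1.5572e-5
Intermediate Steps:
H(U) = -67 + U (H(U) = -2 + (U - 65) = -2 + (-65 + U) = -67 + U)
1/(q + H((4 + 2)**2)) = 1/(64247 + (-67 + (4 + 2)**2)) = 1/(64247 + (-67 + 6**2)) = 1/(64247 + (-67 + 36)) = 1/(64247 - 31) = 1/64216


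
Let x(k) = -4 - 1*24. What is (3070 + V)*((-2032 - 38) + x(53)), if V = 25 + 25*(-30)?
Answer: -4919810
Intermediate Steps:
x(k) = -28 (x(k) = -4 - 24 = -28)
V = -725 (V = 25 - 750 = -725)
(3070 + V)*((-2032 - 38) + x(53)) = (3070 - 725)*((-2032 - 38) - 28) = 2345*(-2070 - 28) = 2345*(-2098) = -4919810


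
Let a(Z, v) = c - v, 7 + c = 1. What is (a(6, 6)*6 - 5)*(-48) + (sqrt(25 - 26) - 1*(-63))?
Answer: 3759 + I ≈ 3759.0 + 1.0*I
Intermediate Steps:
c = -6 (c = -7 + 1 = -6)
a(Z, v) = -6 - v
(a(6, 6)*6 - 5)*(-48) + (sqrt(25 - 26) - 1*(-63)) = ((-6 - 1*6)*6 - 5)*(-48) + (sqrt(25 - 26) - 1*(-63)) = ((-6 - 6)*6 - 5)*(-48) + (sqrt(-1) + 63) = (-12*6 - 5)*(-48) + (I + 63) = (-72 - 5)*(-48) + (63 + I) = -77*(-48) + (63 + I) = 3696 + (63 + I) = 3759 + I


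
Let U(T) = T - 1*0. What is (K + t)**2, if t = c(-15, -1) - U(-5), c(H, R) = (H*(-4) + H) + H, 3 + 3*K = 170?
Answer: 73984/9 ≈ 8220.4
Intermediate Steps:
K = 167/3 (K = -1 + (1/3)*170 = -1 + 170/3 = 167/3 ≈ 55.667)
U(T) = T (U(T) = T + 0 = T)
c(H, R) = -2*H (c(H, R) = (-4*H + H) + H = -3*H + H = -2*H)
t = 35 (t = -2*(-15) - 1*(-5) = 30 + 5 = 35)
(K + t)**2 = (167/3 + 35)**2 = (272/3)**2 = 73984/9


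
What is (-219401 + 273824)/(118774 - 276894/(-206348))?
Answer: 5615038602/12254527123 ≈ 0.45820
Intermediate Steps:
(-219401 + 273824)/(118774 - 276894/(-206348)) = 54423/(118774 - 276894*(-1/206348)) = 54423/(118774 + 138447/103174) = 54423/(12254527123/103174) = 54423*(103174/12254527123) = 5615038602/12254527123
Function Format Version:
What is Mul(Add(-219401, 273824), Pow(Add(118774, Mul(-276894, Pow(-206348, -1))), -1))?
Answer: Rational(5615038602, 12254527123) ≈ 0.45820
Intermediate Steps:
Mul(Add(-219401, 273824), Pow(Add(118774, Mul(-276894, Pow(-206348, -1))), -1)) = Mul(54423, Pow(Add(118774, Mul(-276894, Rational(-1, 206348))), -1)) = Mul(54423, Pow(Add(118774, Rational(138447, 103174)), -1)) = Mul(54423, Pow(Rational(12254527123, 103174), -1)) = Mul(54423, Rational(103174, 12254527123)) = Rational(5615038602, 12254527123)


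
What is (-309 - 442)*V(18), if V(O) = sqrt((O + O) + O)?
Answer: -2253*sqrt(6) ≈ -5518.7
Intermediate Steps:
V(O) = sqrt(3)*sqrt(O) (V(O) = sqrt(2*O + O) = sqrt(3*O) = sqrt(3)*sqrt(O))
(-309 - 442)*V(18) = (-309 - 442)*(sqrt(3)*sqrt(18)) = -751*sqrt(3)*3*sqrt(2) = -2253*sqrt(6)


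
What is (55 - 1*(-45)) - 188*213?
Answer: -39944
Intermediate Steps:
(55 - 1*(-45)) - 188*213 = (55 + 45) - 40044 = 100 - 40044 = -39944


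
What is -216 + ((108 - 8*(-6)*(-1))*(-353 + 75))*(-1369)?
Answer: 22834704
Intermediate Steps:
-216 + ((108 - 8*(-6)*(-1))*(-353 + 75))*(-1369) = -216 + ((108 + 48*(-1))*(-278))*(-1369) = -216 + ((108 - 48)*(-278))*(-1369) = -216 + (60*(-278))*(-1369) = -216 - 16680*(-1369) = -216 + 22834920 = 22834704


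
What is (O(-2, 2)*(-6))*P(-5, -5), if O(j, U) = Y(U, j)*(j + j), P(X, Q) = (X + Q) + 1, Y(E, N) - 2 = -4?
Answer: 432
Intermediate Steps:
Y(E, N) = -2 (Y(E, N) = 2 - 4 = -2)
P(X, Q) = 1 + Q + X (P(X, Q) = (Q + X) + 1 = 1 + Q + X)
O(j, U) = -4*j (O(j, U) = -2*(j + j) = -4*j)
(O(-2, 2)*(-6))*P(-5, -5) = (-4*(-2)*(-6))*(1 - 5 - 5) = (8*(-6))*(-9) = -48*(-9) = 432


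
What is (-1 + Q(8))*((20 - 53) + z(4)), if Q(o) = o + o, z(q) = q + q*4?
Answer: -195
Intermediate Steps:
z(q) = 5*q (z(q) = q + 4*q = 5*q)
Q(o) = 2*o
(-1 + Q(8))*((20 - 53) + z(4)) = (-1 + 2*8)*((20 - 53) + 5*4) = (-1 + 16)*(-33 + 20) = 15*(-13) = -195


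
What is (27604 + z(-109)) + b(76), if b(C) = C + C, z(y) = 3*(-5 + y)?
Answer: 27414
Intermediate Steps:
z(y) = -15 + 3*y
b(C) = 2*C
(27604 + z(-109)) + b(76) = (27604 + (-15 + 3*(-109))) + 2*76 = (27604 + (-15 - 327)) + 152 = (27604 - 342) + 152 = 27262 + 152 = 27414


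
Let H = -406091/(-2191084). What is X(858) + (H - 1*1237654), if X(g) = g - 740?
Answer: -387363560419/313012 ≈ -1.2375e+6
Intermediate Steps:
H = 58013/313012 (H = -406091*(-1/2191084) = 58013/313012 ≈ 0.18534)
X(g) = -740 + g
X(858) + (H - 1*1237654) = (-740 + 858) + (58013/313012 - 1*1237654) = 118 + (58013/313012 - 1237654) = 118 - 387400495835/313012 = -387363560419/313012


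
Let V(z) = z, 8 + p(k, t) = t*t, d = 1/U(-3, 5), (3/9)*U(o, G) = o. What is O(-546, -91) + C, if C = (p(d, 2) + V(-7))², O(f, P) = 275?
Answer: 396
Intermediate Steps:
U(o, G) = 3*o
d = -⅑ (d = 1/(3*(-3)) = 1/(-9) = -⅑ ≈ -0.11111)
p(k, t) = -8 + t² (p(k, t) = -8 + t*t = -8 + t²)
C = 121 (C = ((-8 + 2²) - 7)² = ((-8 + 4) - 7)² = (-4 - 7)² = (-11)² = 121)
O(-546, -91) + C = 275 + 121 = 396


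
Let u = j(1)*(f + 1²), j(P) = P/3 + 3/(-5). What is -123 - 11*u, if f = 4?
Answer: -325/3 ≈ -108.33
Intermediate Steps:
j(P) = -⅗ + P/3 (j(P) = P*(⅓) + 3*(-⅕) = P/3 - ⅗ = -⅗ + P/3)
u = -4/3 (u = (-⅗ + (⅓)*1)*(4 + 1²) = (-⅗ + ⅓)*(4 + 1) = -4/15*5 = -4/3 ≈ -1.3333)
-123 - 11*u = -123 - 11*(-4/3) = -123 + 44/3 = -325/3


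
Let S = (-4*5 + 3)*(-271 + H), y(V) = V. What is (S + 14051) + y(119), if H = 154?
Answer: 16159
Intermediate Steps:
S = 1989 (S = (-4*5 + 3)*(-271 + 154) = (-20 + 3)*(-117) = -17*(-117) = 1989)
(S + 14051) + y(119) = (1989 + 14051) + 119 = 16040 + 119 = 16159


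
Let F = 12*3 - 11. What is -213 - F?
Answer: -238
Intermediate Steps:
F = 25 (F = 36 - 11 = 25)
-213 - F = -213 - 1*25 = -213 - 25 = -238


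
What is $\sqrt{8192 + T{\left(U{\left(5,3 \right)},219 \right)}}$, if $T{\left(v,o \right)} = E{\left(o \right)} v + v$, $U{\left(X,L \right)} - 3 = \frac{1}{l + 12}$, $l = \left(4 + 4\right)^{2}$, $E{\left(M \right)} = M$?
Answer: $\frac{\sqrt{3196617}}{19} \approx 94.1$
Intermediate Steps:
$l = 64$ ($l = 8^{2} = 64$)
$U{\left(X,L \right)} = \frac{229}{76}$ ($U{\left(X,L \right)} = 3 + \frac{1}{64 + 12} = 3 + \frac{1}{76} = \frac{229}{76}$)
$T{\left(v,o \right)} = v + o v$ ($T{\left(v,o \right)} = o v + v = v + o v$)
$\sqrt{8192 + T{\left(U{\left(5,3 \right)},219 \right)}} = \sqrt{8192 + \frac{229 \left(1 + 219\right)}{76}} = \sqrt{8192 + \frac{229}{76} \cdot 220} = \sqrt{8192 + \frac{12595}{19}} = \sqrt{\frac{168243}{19}} = \frac{\sqrt{3196617}}{19}$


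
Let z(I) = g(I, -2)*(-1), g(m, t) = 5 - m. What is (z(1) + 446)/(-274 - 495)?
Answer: -442/769 ≈ -0.57477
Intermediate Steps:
z(I) = -5 + I (z(I) = (5 - I)*(-1) = -5 + I)
(z(1) + 446)/(-274 - 495) = ((-5 + 1) + 446)/(-274 - 495) = (-4 + 446)/(-769) = 442*(-1/769) = -442/769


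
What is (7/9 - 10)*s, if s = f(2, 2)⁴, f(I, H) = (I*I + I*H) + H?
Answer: -830000/9 ≈ -92222.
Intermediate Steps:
f(I, H) = H + I² + H*I (f(I, H) = (I² + H*I) + H = H + I² + H*I)
s = 10000 (s = (2 + 2² + 2*2)⁴ = (2 + 4 + 4)⁴ = 10⁴ = 10000)
(7/9 - 10)*s = (7/9 - 10)*10000 = -83/9*10000 = -830000/9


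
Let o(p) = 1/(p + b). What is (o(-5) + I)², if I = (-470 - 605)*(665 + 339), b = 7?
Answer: 4659549642801/4 ≈ 1.1649e+12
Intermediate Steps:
o(p) = 1/(7 + p) (o(p) = 1/(p + 7) = 1/(7 + p))
I = -1079300 (I = -1075*1004 = -1079300)
(o(-5) + I)² = (1/(7 - 5) - 1079300)² = (1/2 - 1079300)² = (½ - 1079300)² = (-2158599/2)² = 4659549642801/4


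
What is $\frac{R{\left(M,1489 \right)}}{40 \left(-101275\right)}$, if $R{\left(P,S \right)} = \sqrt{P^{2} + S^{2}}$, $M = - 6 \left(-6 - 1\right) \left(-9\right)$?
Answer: $- \frac{\sqrt{2360005}}{4051000} \approx -0.00037922$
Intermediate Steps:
$M = -378$ ($M = \left(-6\right) \left(-7\right) \left(-9\right) = 42 \left(-9\right) = -378$)
$\frac{R{\left(M,1489 \right)}}{40 \left(-101275\right)} = \frac{\sqrt{\left(-378\right)^{2} + 1489^{2}}}{40 \left(-101275\right)} = \frac{\sqrt{142884 + 2217121}}{-4051000} = \sqrt{2360005} \left(- \frac{1}{4051000}\right) = - \frac{\sqrt{2360005}}{4051000}$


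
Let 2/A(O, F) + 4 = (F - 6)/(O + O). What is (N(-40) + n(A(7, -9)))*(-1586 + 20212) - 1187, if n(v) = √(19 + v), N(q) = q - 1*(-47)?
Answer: 129195 + 18626*√93791/71 ≈ 2.0954e+5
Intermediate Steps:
A(O, F) = 2/(-4 + (-6 + F)/(2*O)) (A(O, F) = 2/(-4 + (F - 6)/(O + O)) = 2/(-4 + (-6 + F)/((2*O))) = 2/(-4 + (-6 + F)*(1/(2*O))) = 2/(-4 + (-6 + F)/(2*O)))
N(q) = 47 + q (N(q) = q + 47 = 47 + q)
(N(-40) + n(A(7, -9)))*(-1586 + 20212) - 1187 = ((47 - 40) + √(19 + 4*7/(-6 - 9 - 8*7)))*(-1586 + 20212) - 1187 = (7 + √(19 + 4*7/(-6 - 9 - 56)))*18626 - 1187 = (7 + √(19 + 4*7/(-71)))*18626 - 1187 = (7 + √(19 + 4*7*(-1/71)))*18626 - 1187 = (7 + √(19 - 28/71))*18626 - 1187 = (7 + √(1321/71))*18626 - 1187 = (7 + √93791/71)*18626 - 1187 = (130382 + 18626*√93791/71) - 1187 = 129195 + 18626*√93791/71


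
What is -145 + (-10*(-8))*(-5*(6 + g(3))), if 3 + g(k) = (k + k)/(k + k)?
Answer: -1745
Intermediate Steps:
g(k) = -2 (g(k) = -3 + (k + k)/(k + k) = -3 + (2*k)/((2*k)) = -3 + (2*k)*(1/(2*k)) = -3 + 1 = -2)
-145 + (-10*(-8))*(-5*(6 + g(3))) = -145 + (-10*(-8))*(-5*(6 - 2)) = -145 + 80*(-5*4) = -145 + 80*(-20) = -145 - 1600 = -1745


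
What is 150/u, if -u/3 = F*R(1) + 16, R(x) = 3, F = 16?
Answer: -25/32 ≈ -0.78125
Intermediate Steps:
u = -192 (u = -3*(16*3 + 16) = -3*(48 + 16) = -3*64 = -192)
150/u = 150/(-192) = 150*(-1/192) = -25/32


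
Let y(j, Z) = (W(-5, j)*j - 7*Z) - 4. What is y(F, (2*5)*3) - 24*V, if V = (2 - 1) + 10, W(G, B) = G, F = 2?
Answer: -488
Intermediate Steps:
y(j, Z) = -4 - 7*Z - 5*j (y(j, Z) = (-5*j - 7*Z) - 4 = (-7*Z - 5*j) - 4 = -4 - 7*Z - 5*j)
V = 11 (V = 1 + 10 = 11)
y(F, (2*5)*3) - 24*V = (-4 - 7*2*5*3 - 5*2) - 24*11 = (-4 - 70*3 - 10) - 264 = (-4 - 7*30 - 10) - 264 = (-4 - 210 - 10) - 264 = -224 - 264 = -488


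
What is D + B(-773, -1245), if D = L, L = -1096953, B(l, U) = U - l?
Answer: -1097425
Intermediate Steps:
D = -1096953
D + B(-773, -1245) = -1096953 + (-1245 - 1*(-773)) = -1096953 + (-1245 + 773) = -1096953 - 472 = -1097425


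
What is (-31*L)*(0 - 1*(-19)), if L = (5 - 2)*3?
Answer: -5301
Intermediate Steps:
L = 9 (L = 3*3 = 9)
(-31*L)*(0 - 1*(-19)) = (-31*9)*(0 - 1*(-19)) = -279*(0 + 19) = -279*19 = -5301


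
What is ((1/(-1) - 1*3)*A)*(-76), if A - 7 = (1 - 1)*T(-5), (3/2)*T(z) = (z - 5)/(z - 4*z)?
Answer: 2128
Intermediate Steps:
T(z) = -2*(-5 + z)/(9*z) (T(z) = 2*((z - 5)/(z - 4*z))/3 = 2*((-5 + z)/((-3*z)))/3 = 2*((-5 + z)*(-1/(3*z)))/3 = 2*(-(-5 + z)/(3*z))/3 = -2*(-5 + z)/(9*z))
A = 7 (A = 7 + (1 - 1)*((2/9)*(5 - 1*(-5))/(-5)) = 7 + 0*((2/9)*(-⅕)*(5 + 5)) = 7 + 0*((2/9)*(-⅕)*10) = 7 + 0*(-4/9) = 7 + 0 = 7)
((1/(-1) - 1*3)*A)*(-76) = ((1/(-1) - 1*3)*7)*(-76) = ((-1 - 3)*7)*(-76) = -4*7*(-76) = -28*(-76) = 2128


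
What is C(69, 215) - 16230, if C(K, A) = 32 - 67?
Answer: -16265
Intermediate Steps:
C(K, A) = -35
C(69, 215) - 16230 = -35 - 16230 = -16265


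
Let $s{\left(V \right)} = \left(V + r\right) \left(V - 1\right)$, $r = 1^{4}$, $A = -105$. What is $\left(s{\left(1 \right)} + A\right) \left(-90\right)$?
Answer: $9450$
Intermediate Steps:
$r = 1$
$s{\left(V \right)} = \left(1 + V\right) \left(-1 + V\right)$ ($s{\left(V \right)} = \left(V + 1\right) \left(V - 1\right) = \left(1 + V\right) \left(-1 + V\right)$)
$\left(s{\left(1 \right)} + A\right) \left(-90\right) = \left(\left(-1 + 1^{2}\right) - 105\right) \left(-90\right) = \left(\left(-1 + 1\right) - 105\right) \left(-90\right) = \left(0 - 105\right) \left(-90\right) = \left(-105\right) \left(-90\right) = 9450$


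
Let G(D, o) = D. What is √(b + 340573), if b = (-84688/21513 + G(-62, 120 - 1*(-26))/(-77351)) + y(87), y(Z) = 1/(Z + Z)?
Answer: √352494626422540970237332042/32171673218 ≈ 583.58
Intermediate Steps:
y(Z) = 1/(2*Z)
b = -126436213845/32171673218 (b = (-84688/21513 - 62/(-77351)) + (½)/87 = (-84688*1/21513 - 62*(-1/77351)) + (½)*(1/87) = (-84688/21513 + 62/77351) + 1/174 = -6549367682/1664052063 + 1/174 = -126436213845/32171673218 ≈ -3.9300)
√(b + 340573) = √(-126436213845/32171673218 + 340573) = √(10956676826660069/32171673218) = √352494626422540970237332042/32171673218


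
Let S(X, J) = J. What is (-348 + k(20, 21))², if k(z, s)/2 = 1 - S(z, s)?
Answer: 150544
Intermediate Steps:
k(z, s) = 2 - 2*s (k(z, s) = 2*(1 - s) = 2 - 2*s)
(-348 + k(20, 21))² = (-348 + (2 - 2*21))² = (-348 + (2 - 42))² = (-348 - 40)² = (-388)² = 150544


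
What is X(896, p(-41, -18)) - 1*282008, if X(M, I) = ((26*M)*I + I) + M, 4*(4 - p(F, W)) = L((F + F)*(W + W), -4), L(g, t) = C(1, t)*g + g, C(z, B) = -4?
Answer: 51391634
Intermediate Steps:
L(g, t) = -3*g (L(g, t) = -4*g + g = -3*g)
p(F, W) = 4 + 3*F*W (p(F, W) = 4 - (-3)*(F + F)*(W + W)/4 = 4 - (-3)*(2*F)*(2*W)/4 = 4 - (-3)*4*F*W/4 = 4 - (-3)*F*W = 4 + 3*F*W)
X(M, I) = I + M + 26*I*M (X(M, I) = (26*I*M + I) + M = (I + 26*I*M) + M = I + M + 26*I*M)
X(896, p(-41, -18)) - 1*282008 = ((4 + 3*(-41)*(-18)) + 896 + 26*(4 + 3*(-41)*(-18))*896) - 1*282008 = ((4 + 2214) + 896 + 26*(4 + 2214)*896) - 282008 = (2218 + 896 + 26*2218*896) - 282008 = (2218 + 896 + 51670528) - 282008 = 51673642 - 282008 = 51391634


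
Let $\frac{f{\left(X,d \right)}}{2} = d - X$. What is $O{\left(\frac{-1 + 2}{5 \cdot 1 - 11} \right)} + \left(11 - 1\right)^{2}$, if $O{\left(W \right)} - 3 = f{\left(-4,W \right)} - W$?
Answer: $\frac{665}{6} \approx 110.83$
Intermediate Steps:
$f{\left(X,d \right)} = - 2 X + 2 d$ ($f{\left(X,d \right)} = 2 \left(d - X\right) = - 2 X + 2 d$)
$O{\left(W \right)} = 11 + W$ ($O{\left(W \right)} = 3 + \left(\left(\left(-2\right) \left(-4\right) + 2 W\right) - W\right) = 3 + \left(\left(8 + 2 W\right) - W\right) = 3 + \left(8 + W\right) = 11 + W$)
$O{\left(\frac{-1 + 2}{5 \cdot 1 - 11} \right)} + \left(11 - 1\right)^{2} = \left(11 + \frac{-1 + 2}{5 \cdot 1 - 11}\right) + \left(11 - 1\right)^{2} = \left(11 + 1 \frac{1}{5 - 11}\right) + 10^{2} = \left(11 + 1 \frac{1}{-6}\right) + 100 = \left(11 + 1 \left(- \frac{1}{6}\right)\right) + 100 = \left(11 - \frac{1}{6}\right) + 100 = \frac{65}{6} + 100 = \frac{665}{6}$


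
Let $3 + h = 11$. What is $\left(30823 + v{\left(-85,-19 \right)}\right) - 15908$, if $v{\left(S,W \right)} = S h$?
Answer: $14235$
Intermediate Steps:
$h = 8$ ($h = -3 + 11 = 8$)
$v{\left(S,W \right)} = 8 S$ ($v{\left(S,W \right)} = S 8 = 8 S$)
$\left(30823 + v{\left(-85,-19 \right)}\right) - 15908 = \left(30823 + 8 \left(-85\right)\right) - 15908 = \left(30823 - 680\right) - 15908 = 30143 - 15908 = 14235$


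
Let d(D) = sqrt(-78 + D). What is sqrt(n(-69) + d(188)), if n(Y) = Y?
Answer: sqrt(-69 + sqrt(110)) ≈ 7.6493*I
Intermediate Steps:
sqrt(n(-69) + d(188)) = sqrt(-69 + sqrt(-78 + 188)) = sqrt(-69 + sqrt(110))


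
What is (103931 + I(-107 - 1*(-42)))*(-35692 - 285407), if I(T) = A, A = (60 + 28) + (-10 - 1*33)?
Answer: -33386589624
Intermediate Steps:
A = 45 (A = 88 + (-10 - 33) = 88 - 43 = 45)
I(T) = 45
(103931 + I(-107 - 1*(-42)))*(-35692 - 285407) = (103931 + 45)*(-35692 - 285407) = 103976*(-321099) = -33386589624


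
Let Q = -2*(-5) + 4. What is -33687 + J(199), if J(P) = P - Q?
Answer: -33502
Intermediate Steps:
Q = 14 (Q = 10 + 4 = 14)
J(P) = -14 + P (J(P) = P - 1*14 = P - 14 = -14 + P)
-33687 + J(199) = -33687 + (-14 + 199) = -33687 + 185 = -33502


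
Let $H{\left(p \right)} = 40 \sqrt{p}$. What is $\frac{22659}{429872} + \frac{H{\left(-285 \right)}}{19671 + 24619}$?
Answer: $\frac{22659}{429872} + \frac{4 i \sqrt{285}}{4429} \approx 0.052711 + 0.015247 i$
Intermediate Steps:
$\frac{22659}{429872} + \frac{H{\left(-285 \right)}}{19671 + 24619} = \frac{22659}{429872} + \frac{40 \sqrt{-285}}{19671 + 24619} = 22659 \cdot \frac{1}{429872} + \frac{40 i \sqrt{285}}{44290} = \frac{22659}{429872} + 40 i \sqrt{285} \cdot \frac{1}{44290} = \frac{22659}{429872} + \frac{4 i \sqrt{285}}{4429}$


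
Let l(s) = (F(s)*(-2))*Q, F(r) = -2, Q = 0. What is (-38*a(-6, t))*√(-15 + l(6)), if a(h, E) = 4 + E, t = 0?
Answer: -152*I*√15 ≈ -588.69*I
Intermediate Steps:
l(s) = 0 (l(s) = -2*(-2)*0 = 4*0 = 0)
(-38*a(-6, t))*√(-15 + l(6)) = (-38*(4 + 0))*√(-15 + 0) = (-38*4)*√(-15) = -152*I*√15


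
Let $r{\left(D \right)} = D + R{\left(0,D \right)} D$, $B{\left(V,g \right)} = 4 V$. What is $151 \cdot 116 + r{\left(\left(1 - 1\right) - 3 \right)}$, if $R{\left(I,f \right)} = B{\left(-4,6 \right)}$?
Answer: $17561$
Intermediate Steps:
$R{\left(I,f \right)} = -16$ ($R{\left(I,f \right)} = 4 \left(-4\right) = -16$)
$r{\left(D \right)} = - 15 D$ ($r{\left(D \right)} = D - 16 D = - 15 D$)
$151 \cdot 116 + r{\left(\left(1 - 1\right) - 3 \right)} = 151 \cdot 116 - 15 \left(\left(1 - 1\right) - 3\right) = 17516 - 15 \left(0 - 3\right) = 17516 - -45 = 17516 + 45 = 17561$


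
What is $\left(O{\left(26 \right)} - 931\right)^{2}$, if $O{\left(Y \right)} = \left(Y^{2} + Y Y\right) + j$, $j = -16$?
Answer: $164025$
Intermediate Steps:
$O{\left(Y \right)} = -16 + 2 Y^{2}$ ($O{\left(Y \right)} = \left(Y^{2} + Y Y\right) - 16 = \left(Y^{2} + Y^{2}\right) - 16 = 2 Y^{2} - 16 = -16 + 2 Y^{2}$)
$\left(O{\left(26 \right)} - 931\right)^{2} = \left(\left(-16 + 2 \cdot 26^{2}\right) - 931\right)^{2} = \left(\left(-16 + 2 \cdot 676\right) - 931\right)^{2} = \left(\left(-16 + 1352\right) - 931\right)^{2} = \left(1336 - 931\right)^{2} = 405^{2} = 164025$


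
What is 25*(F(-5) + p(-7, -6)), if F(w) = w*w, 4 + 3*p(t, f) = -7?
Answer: 1600/3 ≈ 533.33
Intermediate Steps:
p(t, f) = -11/3 (p(t, f) = -4/3 + (⅓)*(-7) = -4/3 - 7/3 = -11/3)
F(w) = w²
25*(F(-5) + p(-7, -6)) = 25*((-5)² - 11/3) = 25*(25 - 11/3) = 25*(64/3) = 1600/3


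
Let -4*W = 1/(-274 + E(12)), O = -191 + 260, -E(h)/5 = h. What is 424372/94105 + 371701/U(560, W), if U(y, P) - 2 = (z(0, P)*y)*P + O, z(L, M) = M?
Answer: 3905469933217472/745359687655 ≈ 5239.7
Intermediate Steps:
E(h) = -5*h
O = 69
W = 1/1336 (W = -1/(4*(-274 - 5*12)) = -1/(4*(-274 - 60)) = -¼/(-334) = -¼*(-1/334) = 1/1336 ≈ 0.00074850)
U(y, P) = 71 + y*P² (U(y, P) = 2 + ((P*y)*P + 69) = 2 + (y*P² + 69) = 2 + (69 + y*P²) = 71 + y*P²)
424372/94105 + 371701/U(560, W) = 424372/94105 + 371701/(71 + 560*(1/1336)²) = 424372*(1/94105) + 371701/(71 + 560*(1/1784896)) = 424372/94105 + 371701/(71 + 35/111556) = 424372/94105 + 371701/(7920511/111556) = 424372/94105 + 371701*(111556/7920511) = 424372/94105 + 41465476756/7920511 = 3905469933217472/745359687655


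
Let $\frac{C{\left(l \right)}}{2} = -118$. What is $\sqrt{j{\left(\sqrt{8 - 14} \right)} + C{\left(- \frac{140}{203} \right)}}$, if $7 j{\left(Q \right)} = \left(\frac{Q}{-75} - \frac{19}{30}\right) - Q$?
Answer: $\frac{\sqrt{-10411590 - 6384 i \sqrt{6}}}{210} \approx 0.011539 - 15.365 i$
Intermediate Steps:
$j{\left(Q \right)} = - \frac{19}{210} - \frac{76 Q}{525}$ ($j{\left(Q \right)} = \frac{\left(\frac{Q}{-75} - \frac{19}{30}\right) - Q}{7} = \frac{\left(Q \left(- \frac{1}{75}\right) - \frac{19}{30}\right) - Q}{7} = \frac{\left(- \frac{Q}{75} - \frac{19}{30}\right) - Q}{7} = \frac{\left(- \frac{19}{30} - \frac{Q}{75}\right) - Q}{7} = \frac{- \frac{19}{30} - \frac{76 Q}{75}}{7} = - \frac{19}{210} - \frac{76 Q}{525}$)
$C{\left(l \right)} = -236$ ($C{\left(l \right)} = 2 \left(-118\right) = -236$)
$\sqrt{j{\left(\sqrt{8 - 14} \right)} + C{\left(- \frac{140}{203} \right)}} = \sqrt{\left(- \frac{19}{210} - \frac{76 \sqrt{8 - 14}}{525}\right) - 236} = \sqrt{\left(- \frac{19}{210} - \frac{76 \sqrt{-6}}{525}\right) - 236} = \sqrt{\left(- \frac{19}{210} - \frac{76 i \sqrt{6}}{525}\right) - 236} = \sqrt{- \frac{49579}{210} - \frac{76 i \sqrt{6}}{525}}$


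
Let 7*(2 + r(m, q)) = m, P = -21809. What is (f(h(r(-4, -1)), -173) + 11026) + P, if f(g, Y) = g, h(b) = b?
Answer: -75499/7 ≈ -10786.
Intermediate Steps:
r(m, q) = -2 + m/7
(f(h(r(-4, -1)), -173) + 11026) + P = ((-2 + (⅐)*(-4)) + 11026) - 21809 = ((-2 - 4/7) + 11026) - 21809 = (-18/7 + 11026) - 21809 = 77164/7 - 21809 = -75499/7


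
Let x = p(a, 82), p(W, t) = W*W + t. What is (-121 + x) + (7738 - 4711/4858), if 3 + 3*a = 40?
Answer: 49031983/6246 ≈ 7850.1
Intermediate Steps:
a = 37/3 (a = -1 + (⅓)*40 = -1 + 40/3 = 37/3 ≈ 12.333)
p(W, t) = t + W² (p(W, t) = W² + t = t + W²)
x = 2107/9 (x = 82 + (37/3)² = 82 + 1369/9 = 2107/9 ≈ 234.11)
(-121 + x) + (7738 - 4711/4858) = (-121 + 2107/9) + (7738 - 4711/4858) = 1018/9 + (7738 - 4711/4858) = 1018/9 + (7738 - 1*673/694) = 1018/9 + (7738 - 673/694) = 1018/9 + 5369499/694 = 49031983/6246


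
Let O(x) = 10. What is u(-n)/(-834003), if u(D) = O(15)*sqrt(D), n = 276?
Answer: -20*I*sqrt(69)/834003 ≈ -0.0001992*I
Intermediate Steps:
u(D) = 10*sqrt(D)
u(-n)/(-834003) = (10*sqrt(-1*276))/(-834003) = (10*sqrt(-276))*(-1/834003) = (10*(2*I*sqrt(69)))*(-1/834003) = (20*I*sqrt(69))*(-1/834003) = -20*I*sqrt(69)/834003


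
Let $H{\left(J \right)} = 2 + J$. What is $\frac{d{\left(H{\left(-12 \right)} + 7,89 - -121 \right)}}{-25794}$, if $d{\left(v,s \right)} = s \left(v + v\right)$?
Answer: $\frac{70}{1433} \approx 0.048849$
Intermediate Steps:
$d{\left(v,s \right)} = 2 s v$ ($d{\left(v,s \right)} = s 2 v = 2 s v$)
$\frac{d{\left(H{\left(-12 \right)} + 7,89 - -121 \right)}}{-25794} = \frac{2 \left(89 - -121\right) \left(\left(2 - 12\right) + 7\right)}{-25794} = 2 \left(89 + 121\right) \left(-10 + 7\right) \left(- \frac{1}{25794}\right) = 2 \cdot 210 \left(-3\right) \left(- \frac{1}{25794}\right) = \left(-1260\right) \left(- \frac{1}{25794}\right) = \frac{70}{1433}$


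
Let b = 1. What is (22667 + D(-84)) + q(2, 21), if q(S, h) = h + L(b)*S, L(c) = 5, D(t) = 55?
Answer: 22753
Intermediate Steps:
q(S, h) = h + 5*S
(22667 + D(-84)) + q(2, 21) = (22667 + 55) + (21 + 5*2) = 22722 + (21 + 10) = 22722 + 31 = 22753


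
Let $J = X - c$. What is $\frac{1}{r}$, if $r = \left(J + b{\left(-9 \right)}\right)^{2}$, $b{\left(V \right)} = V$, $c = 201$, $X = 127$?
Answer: $\frac{1}{6889} \approx 0.00014516$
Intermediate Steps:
$J = -74$ ($J = 127 - 201 = -74$)
$r = 6889$ ($r = \left(-74 - 9\right)^{2} = \left(-83\right)^{2} = 6889$)
$\frac{1}{r} = \frac{1}{6889}$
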